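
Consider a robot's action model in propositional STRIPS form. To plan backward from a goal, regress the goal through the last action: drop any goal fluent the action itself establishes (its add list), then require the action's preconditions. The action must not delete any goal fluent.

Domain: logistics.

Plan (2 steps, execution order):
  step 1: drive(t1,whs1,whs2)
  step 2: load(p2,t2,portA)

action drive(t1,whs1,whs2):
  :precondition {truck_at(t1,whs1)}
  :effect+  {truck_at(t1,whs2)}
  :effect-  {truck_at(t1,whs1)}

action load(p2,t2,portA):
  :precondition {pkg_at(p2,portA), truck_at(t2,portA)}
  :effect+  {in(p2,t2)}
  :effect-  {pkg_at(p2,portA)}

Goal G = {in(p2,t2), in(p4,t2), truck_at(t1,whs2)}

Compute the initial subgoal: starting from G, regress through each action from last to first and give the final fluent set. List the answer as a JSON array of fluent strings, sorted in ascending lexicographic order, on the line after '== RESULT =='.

Work backward from the goal:
  through step 2 (load(p2,t2,portA)): drop {in(p2,t2)}, keep {in(p4,t2), truck_at(t1,whs2)}, require {pkg_at(p2,portA), truck_at(t2,portA)}
    → {in(p4,t2), pkg_at(p2,portA), truck_at(t1,whs2), truck_at(t2,portA)}
  through step 1 (drive(t1,whs1,whs2)): drop {truck_at(t1,whs2)}, keep {in(p4,t2), pkg_at(p2,portA), truck_at(t2,portA)}, require {truck_at(t1,whs1)}
    → {in(p4,t2), pkg_at(p2,portA), truck_at(t1,whs1), truck_at(t2,portA)}

== RESULT ==
["in(p4,t2)", "pkg_at(p2,portA)", "truck_at(t1,whs1)", "truck_at(t2,portA)"]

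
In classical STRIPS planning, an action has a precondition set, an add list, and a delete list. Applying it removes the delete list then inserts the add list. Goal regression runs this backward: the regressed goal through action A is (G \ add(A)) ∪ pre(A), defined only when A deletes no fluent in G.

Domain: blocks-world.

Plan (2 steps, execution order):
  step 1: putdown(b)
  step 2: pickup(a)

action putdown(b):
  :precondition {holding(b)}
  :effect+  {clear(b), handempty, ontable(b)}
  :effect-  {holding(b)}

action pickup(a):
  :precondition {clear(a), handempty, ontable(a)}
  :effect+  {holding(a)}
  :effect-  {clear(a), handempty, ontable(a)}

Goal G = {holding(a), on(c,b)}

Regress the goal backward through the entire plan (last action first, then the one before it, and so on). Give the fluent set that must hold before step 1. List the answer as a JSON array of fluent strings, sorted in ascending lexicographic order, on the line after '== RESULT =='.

Work backward from the goal:
  through step 2 (pickup(a)): drop {holding(a)}, keep {on(c,b)}, require {clear(a), handempty, ontable(a)}
    → {clear(a), handempty, on(c,b), ontable(a)}
  through step 1 (putdown(b)): drop {handempty}, keep {clear(a), on(c,b), ontable(a)}, require {holding(b)}
    → {clear(a), holding(b), on(c,b), ontable(a)}

== RESULT ==
["clear(a)", "holding(b)", "on(c,b)", "ontable(a)"]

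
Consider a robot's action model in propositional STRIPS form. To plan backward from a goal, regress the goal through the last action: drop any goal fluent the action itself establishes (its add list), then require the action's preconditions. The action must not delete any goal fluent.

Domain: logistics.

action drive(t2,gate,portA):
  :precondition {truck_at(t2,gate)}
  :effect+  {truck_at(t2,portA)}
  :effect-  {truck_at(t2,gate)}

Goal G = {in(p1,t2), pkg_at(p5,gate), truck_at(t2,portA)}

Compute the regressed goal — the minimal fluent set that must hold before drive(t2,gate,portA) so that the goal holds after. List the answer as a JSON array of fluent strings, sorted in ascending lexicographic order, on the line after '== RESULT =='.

Compute (G \ add) ∪ pre:
  G ∩ del = {}  (empty — regression defined)
  G \ add = {in(p1,t2), pkg_at(p5,gate), truck_at(t2,portA)} \ {truck_at(t2,portA)} = {in(p1,t2), pkg_at(p5,gate)}
  ∪ pre   = {in(p1,t2), pkg_at(p5,gate)} ∪ {truck_at(t2,gate)}
          = {in(p1,t2), pkg_at(p5,gate), truck_at(t2,gate)}

== RESULT ==
["in(p1,t2)", "pkg_at(p5,gate)", "truck_at(t2,gate)"]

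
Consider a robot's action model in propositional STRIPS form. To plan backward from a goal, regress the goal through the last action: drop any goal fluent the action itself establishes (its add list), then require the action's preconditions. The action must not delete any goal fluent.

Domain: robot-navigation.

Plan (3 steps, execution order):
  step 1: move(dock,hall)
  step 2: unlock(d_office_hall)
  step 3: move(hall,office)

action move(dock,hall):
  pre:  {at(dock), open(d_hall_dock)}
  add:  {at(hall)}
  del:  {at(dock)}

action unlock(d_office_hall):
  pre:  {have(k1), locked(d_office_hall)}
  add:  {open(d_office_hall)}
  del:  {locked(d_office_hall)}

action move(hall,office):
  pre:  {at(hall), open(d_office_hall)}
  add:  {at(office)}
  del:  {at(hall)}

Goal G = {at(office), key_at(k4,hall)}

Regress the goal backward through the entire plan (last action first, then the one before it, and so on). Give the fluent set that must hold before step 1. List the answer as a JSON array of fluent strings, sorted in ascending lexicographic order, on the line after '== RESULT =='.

Regress step by step:
  through step 3 (move(hall,office)): drop {at(office)}, keep {key_at(k4,hall)}, require {at(hall), open(d_office_hall)}
    → {at(hall), key_at(k4,hall), open(d_office_hall)}
  through step 2 (unlock(d_office_hall)): drop {open(d_office_hall)}, keep {at(hall), key_at(k4,hall)}, require {have(k1), locked(d_office_hall)}
    → {at(hall), have(k1), key_at(k4,hall), locked(d_office_hall)}
  through step 1 (move(dock,hall)): drop {at(hall)}, keep {have(k1), key_at(k4,hall), locked(d_office_hall)}, require {at(dock), open(d_hall_dock)}
    → {at(dock), have(k1), key_at(k4,hall), locked(d_office_hall), open(d_hall_dock)}

== RESULT ==
["at(dock)", "have(k1)", "key_at(k4,hall)", "locked(d_office_hall)", "open(d_hall_dock)"]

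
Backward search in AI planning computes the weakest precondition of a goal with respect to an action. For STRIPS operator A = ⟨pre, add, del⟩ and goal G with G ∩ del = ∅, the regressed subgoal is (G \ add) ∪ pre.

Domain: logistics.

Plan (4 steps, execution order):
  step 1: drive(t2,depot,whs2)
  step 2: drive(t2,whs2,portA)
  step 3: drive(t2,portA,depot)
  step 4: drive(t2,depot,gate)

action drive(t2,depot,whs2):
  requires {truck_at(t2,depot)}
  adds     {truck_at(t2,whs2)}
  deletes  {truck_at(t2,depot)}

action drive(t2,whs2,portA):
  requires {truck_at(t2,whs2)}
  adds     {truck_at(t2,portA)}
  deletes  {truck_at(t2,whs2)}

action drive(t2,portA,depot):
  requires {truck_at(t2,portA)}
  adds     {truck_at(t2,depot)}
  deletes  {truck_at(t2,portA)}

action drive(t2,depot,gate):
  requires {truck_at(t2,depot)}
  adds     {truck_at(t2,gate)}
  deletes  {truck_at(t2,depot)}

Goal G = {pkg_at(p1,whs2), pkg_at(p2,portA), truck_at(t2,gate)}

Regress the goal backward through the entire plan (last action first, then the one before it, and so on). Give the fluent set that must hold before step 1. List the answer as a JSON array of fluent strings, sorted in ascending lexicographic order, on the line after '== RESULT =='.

Regress step by step:
  through step 4 (drive(t2,depot,gate)): drop {truck_at(t2,gate)}, keep {pkg_at(p1,whs2), pkg_at(p2,portA)}, require {truck_at(t2,depot)}
    → {pkg_at(p1,whs2), pkg_at(p2,portA), truck_at(t2,depot)}
  through step 3 (drive(t2,portA,depot)): drop {truck_at(t2,depot)}, keep {pkg_at(p1,whs2), pkg_at(p2,portA)}, require {truck_at(t2,portA)}
    → {pkg_at(p1,whs2), pkg_at(p2,portA), truck_at(t2,portA)}
  through step 2 (drive(t2,whs2,portA)): drop {truck_at(t2,portA)}, keep {pkg_at(p1,whs2), pkg_at(p2,portA)}, require {truck_at(t2,whs2)}
    → {pkg_at(p1,whs2), pkg_at(p2,portA), truck_at(t2,whs2)}
  through step 1 (drive(t2,depot,whs2)): drop {truck_at(t2,whs2)}, keep {pkg_at(p1,whs2), pkg_at(p2,portA)}, require {truck_at(t2,depot)}
    → {pkg_at(p1,whs2), pkg_at(p2,portA), truck_at(t2,depot)}

== RESULT ==
["pkg_at(p1,whs2)", "pkg_at(p2,portA)", "truck_at(t2,depot)"]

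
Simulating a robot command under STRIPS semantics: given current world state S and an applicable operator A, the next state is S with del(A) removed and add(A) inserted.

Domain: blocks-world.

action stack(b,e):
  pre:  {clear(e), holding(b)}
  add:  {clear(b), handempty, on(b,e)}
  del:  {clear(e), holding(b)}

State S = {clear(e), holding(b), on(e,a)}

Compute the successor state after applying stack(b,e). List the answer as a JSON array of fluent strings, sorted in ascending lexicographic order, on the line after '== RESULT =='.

Compute (S \ del) ∪ add:
  pre ⊆ S: {clear(e), holding(b)} ⊆ S  — applicable
  S \ del = {on(e,a)}
  ∪ add   = {clear(b), handempty, on(b,e), on(e,a)}

== RESULT ==
["clear(b)", "handempty", "on(b,e)", "on(e,a)"]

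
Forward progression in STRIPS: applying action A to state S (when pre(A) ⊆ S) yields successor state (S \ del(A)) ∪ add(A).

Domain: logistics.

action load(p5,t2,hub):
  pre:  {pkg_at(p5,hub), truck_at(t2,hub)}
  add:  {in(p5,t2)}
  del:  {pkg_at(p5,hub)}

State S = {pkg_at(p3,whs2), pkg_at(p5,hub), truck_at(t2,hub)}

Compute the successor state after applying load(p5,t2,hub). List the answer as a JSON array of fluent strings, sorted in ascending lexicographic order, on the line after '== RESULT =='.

Progress:
  pre ⊆ S: {pkg_at(p5,hub), truck_at(t2,hub)} ⊆ S  — applicable
  S \ del = {pkg_at(p3,whs2), truck_at(t2,hub)}
  ∪ add   = {in(p5,t2), pkg_at(p3,whs2), truck_at(t2,hub)}

== RESULT ==
["in(p5,t2)", "pkg_at(p3,whs2)", "truck_at(t2,hub)"]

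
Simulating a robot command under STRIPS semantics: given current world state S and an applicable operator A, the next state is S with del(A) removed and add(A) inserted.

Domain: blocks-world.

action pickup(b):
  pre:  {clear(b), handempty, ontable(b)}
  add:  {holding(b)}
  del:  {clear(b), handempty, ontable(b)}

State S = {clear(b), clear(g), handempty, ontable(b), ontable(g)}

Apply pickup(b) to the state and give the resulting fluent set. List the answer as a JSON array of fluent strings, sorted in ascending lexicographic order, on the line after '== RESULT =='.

Progress:
  pre ⊆ S: {clear(b), handempty, ontable(b)} ⊆ S  — applicable
  S \ del = {clear(g), ontable(g)}
  ∪ add   = {clear(g), holding(b), ontable(g)}

== RESULT ==
["clear(g)", "holding(b)", "ontable(g)"]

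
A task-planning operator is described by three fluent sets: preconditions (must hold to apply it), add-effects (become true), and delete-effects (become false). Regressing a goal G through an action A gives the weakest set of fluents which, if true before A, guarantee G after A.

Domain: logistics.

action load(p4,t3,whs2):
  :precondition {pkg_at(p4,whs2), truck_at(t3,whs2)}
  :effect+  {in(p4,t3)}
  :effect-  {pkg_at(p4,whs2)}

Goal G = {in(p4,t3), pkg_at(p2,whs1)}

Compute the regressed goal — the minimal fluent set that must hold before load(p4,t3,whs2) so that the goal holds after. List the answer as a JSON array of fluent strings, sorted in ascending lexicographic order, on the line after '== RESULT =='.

Regress:
  G ∩ del = {}  (empty — regression defined)
  G \ add = {in(p4,t3), pkg_at(p2,whs1)} \ {in(p4,t3)} = {pkg_at(p2,whs1)}
  ∪ pre   = {pkg_at(p2,whs1)} ∪ {pkg_at(p4,whs2), truck_at(t3,whs2)}
          = {pkg_at(p2,whs1), pkg_at(p4,whs2), truck_at(t3,whs2)}

== RESULT ==
["pkg_at(p2,whs1)", "pkg_at(p4,whs2)", "truck_at(t3,whs2)"]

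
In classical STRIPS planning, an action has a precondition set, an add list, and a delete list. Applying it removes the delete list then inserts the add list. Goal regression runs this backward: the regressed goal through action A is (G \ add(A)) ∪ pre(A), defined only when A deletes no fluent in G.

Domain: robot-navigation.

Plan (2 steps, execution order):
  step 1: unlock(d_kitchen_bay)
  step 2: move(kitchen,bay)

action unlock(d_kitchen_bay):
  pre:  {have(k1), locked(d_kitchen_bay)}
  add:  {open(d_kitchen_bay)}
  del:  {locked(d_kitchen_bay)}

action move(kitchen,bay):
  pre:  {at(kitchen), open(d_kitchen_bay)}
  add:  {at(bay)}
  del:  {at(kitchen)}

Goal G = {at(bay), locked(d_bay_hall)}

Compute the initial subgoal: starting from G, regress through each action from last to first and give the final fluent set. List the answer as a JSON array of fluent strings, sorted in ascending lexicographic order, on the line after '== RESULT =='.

Regress step by step:
  through step 2 (move(kitchen,bay)): drop {at(bay)}, keep {locked(d_bay_hall)}, require {at(kitchen), open(d_kitchen_bay)}
    → {at(kitchen), locked(d_bay_hall), open(d_kitchen_bay)}
  through step 1 (unlock(d_kitchen_bay)): drop {open(d_kitchen_bay)}, keep {at(kitchen), locked(d_bay_hall)}, require {have(k1), locked(d_kitchen_bay)}
    → {at(kitchen), have(k1), locked(d_bay_hall), locked(d_kitchen_bay)}

== RESULT ==
["at(kitchen)", "have(k1)", "locked(d_bay_hall)", "locked(d_kitchen_bay)"]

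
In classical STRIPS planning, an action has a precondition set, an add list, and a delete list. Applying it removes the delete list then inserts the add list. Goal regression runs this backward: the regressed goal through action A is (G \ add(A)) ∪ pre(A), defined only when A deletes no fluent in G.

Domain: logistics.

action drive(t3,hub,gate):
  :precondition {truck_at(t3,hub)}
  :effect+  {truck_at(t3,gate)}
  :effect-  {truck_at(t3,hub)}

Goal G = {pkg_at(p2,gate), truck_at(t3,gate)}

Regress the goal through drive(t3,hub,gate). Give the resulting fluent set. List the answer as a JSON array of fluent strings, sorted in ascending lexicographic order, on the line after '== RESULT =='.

Regress:
  G ∩ del = {}  (empty — regression defined)
  G \ add = {pkg_at(p2,gate), truck_at(t3,gate)} \ {truck_at(t3,gate)} = {pkg_at(p2,gate)}
  ∪ pre   = {pkg_at(p2,gate)} ∪ {truck_at(t3,hub)}
          = {pkg_at(p2,gate), truck_at(t3,hub)}

== RESULT ==
["pkg_at(p2,gate)", "truck_at(t3,hub)"]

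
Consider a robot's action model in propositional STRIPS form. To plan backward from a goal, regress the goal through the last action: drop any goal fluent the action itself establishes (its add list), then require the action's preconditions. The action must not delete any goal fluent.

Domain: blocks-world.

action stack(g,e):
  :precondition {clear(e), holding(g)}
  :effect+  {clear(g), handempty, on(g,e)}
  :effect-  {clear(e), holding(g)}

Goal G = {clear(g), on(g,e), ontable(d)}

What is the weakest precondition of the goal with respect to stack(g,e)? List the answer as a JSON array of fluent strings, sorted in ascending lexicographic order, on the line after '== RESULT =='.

Regress:
  G ∩ del = {}  (empty — regression defined)
  G \ add = {clear(g), on(g,e), ontable(d)} \ {clear(g), handempty, on(g,e)} = {ontable(d)}
  ∪ pre   = {ontable(d)} ∪ {clear(e), holding(g)}
          = {clear(e), holding(g), ontable(d)}

== RESULT ==
["clear(e)", "holding(g)", "ontable(d)"]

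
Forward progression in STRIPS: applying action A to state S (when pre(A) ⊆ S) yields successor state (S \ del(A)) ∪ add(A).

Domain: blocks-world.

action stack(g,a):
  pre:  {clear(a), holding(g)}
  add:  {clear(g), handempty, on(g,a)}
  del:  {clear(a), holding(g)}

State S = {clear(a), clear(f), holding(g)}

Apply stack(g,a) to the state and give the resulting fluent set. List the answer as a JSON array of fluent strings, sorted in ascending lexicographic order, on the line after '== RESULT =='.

Compute (S \ del) ∪ add:
  pre ⊆ S: {clear(a), holding(g)} ⊆ S  — applicable
  S \ del = {clear(f)}
  ∪ add   = {clear(f), clear(g), handempty, on(g,a)}

== RESULT ==
["clear(f)", "clear(g)", "handempty", "on(g,a)"]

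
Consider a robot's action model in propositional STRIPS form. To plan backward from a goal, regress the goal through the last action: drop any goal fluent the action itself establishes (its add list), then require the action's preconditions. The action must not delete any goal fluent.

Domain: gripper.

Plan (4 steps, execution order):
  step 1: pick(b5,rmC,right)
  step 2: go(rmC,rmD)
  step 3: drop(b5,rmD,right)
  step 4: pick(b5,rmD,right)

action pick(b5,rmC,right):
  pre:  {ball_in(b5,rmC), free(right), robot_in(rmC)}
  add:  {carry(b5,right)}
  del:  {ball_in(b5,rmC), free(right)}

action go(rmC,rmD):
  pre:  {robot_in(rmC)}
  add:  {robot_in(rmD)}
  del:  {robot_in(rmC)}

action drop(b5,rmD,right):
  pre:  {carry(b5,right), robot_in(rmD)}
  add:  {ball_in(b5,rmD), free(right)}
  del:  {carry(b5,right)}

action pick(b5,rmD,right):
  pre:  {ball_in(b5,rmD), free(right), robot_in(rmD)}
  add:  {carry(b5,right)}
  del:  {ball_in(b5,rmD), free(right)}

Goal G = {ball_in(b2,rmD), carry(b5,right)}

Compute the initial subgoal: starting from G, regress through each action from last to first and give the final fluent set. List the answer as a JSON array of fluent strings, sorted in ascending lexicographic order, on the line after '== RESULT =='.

Regress step by step:
  through step 4 (pick(b5,rmD,right)): drop {carry(b5,right)}, keep {ball_in(b2,rmD)}, require {ball_in(b5,rmD), free(right), robot_in(rmD)}
    → {ball_in(b2,rmD), ball_in(b5,rmD), free(right), robot_in(rmD)}
  through step 3 (drop(b5,rmD,right)): drop {ball_in(b5,rmD), free(right)}, keep {ball_in(b2,rmD), robot_in(rmD)}, require {carry(b5,right), robot_in(rmD)}
    → {ball_in(b2,rmD), carry(b5,right), robot_in(rmD)}
  through step 2 (go(rmC,rmD)): drop {robot_in(rmD)}, keep {ball_in(b2,rmD), carry(b5,right)}, require {robot_in(rmC)}
    → {ball_in(b2,rmD), carry(b5,right), robot_in(rmC)}
  through step 1 (pick(b5,rmC,right)): drop {carry(b5,right)}, keep {ball_in(b2,rmD), robot_in(rmC)}, require {ball_in(b5,rmC), free(right), robot_in(rmC)}
    → {ball_in(b2,rmD), ball_in(b5,rmC), free(right), robot_in(rmC)}

== RESULT ==
["ball_in(b2,rmD)", "ball_in(b5,rmC)", "free(right)", "robot_in(rmC)"]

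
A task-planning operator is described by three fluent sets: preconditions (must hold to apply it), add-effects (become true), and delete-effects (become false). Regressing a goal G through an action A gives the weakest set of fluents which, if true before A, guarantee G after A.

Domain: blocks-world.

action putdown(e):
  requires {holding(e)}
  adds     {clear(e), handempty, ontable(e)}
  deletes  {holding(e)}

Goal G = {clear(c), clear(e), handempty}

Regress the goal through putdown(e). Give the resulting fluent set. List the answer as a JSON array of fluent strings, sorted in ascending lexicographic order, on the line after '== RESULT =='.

Regress:
  G ∩ del = {}  (empty — regression defined)
  G \ add = {clear(c), clear(e), handempty} \ {clear(e), handempty, ontable(e)} = {clear(c)}
  ∪ pre   = {clear(c)} ∪ {holding(e)}
          = {clear(c), holding(e)}

== RESULT ==
["clear(c)", "holding(e)"]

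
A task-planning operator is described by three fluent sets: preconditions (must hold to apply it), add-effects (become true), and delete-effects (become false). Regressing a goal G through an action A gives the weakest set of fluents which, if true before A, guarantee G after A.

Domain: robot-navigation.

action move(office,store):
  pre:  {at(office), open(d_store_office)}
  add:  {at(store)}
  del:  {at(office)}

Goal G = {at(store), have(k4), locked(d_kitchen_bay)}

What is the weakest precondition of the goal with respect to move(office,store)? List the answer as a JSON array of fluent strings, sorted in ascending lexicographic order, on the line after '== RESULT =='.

Compute (G \ add) ∪ pre:
  G ∩ del = {}  (empty — regression defined)
  G \ add = {at(store), have(k4), locked(d_kitchen_bay)} \ {at(store)} = {have(k4), locked(d_kitchen_bay)}
  ∪ pre   = {have(k4), locked(d_kitchen_bay)} ∪ {at(office), open(d_store_office)}
          = {at(office), have(k4), locked(d_kitchen_bay), open(d_store_office)}

== RESULT ==
["at(office)", "have(k4)", "locked(d_kitchen_bay)", "open(d_store_office)"]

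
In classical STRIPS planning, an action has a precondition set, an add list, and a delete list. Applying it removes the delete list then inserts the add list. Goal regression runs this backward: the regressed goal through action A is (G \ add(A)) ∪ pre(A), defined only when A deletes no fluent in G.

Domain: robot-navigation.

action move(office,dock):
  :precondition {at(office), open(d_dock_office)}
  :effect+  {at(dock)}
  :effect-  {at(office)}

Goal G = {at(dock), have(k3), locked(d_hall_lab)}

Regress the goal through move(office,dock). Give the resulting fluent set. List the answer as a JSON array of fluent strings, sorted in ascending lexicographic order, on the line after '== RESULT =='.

Compute (G \ add) ∪ pre:
  G ∩ del = {}  (empty — regression defined)
  G \ add = {at(dock), have(k3), locked(d_hall_lab)} \ {at(dock)} = {have(k3), locked(d_hall_lab)}
  ∪ pre   = {have(k3), locked(d_hall_lab)} ∪ {at(office), open(d_dock_office)}
          = {at(office), have(k3), locked(d_hall_lab), open(d_dock_office)}

== RESULT ==
["at(office)", "have(k3)", "locked(d_hall_lab)", "open(d_dock_office)"]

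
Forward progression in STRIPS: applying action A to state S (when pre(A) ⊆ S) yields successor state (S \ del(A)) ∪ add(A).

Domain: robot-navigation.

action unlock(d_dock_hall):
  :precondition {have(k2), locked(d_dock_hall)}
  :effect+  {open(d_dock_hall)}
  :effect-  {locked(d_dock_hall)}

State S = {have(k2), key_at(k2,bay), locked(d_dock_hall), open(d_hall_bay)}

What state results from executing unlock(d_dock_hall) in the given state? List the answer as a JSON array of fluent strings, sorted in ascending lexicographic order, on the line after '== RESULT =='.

Progress:
  pre ⊆ S: {have(k2), locked(d_dock_hall)} ⊆ S  — applicable
  S \ del = {have(k2), key_at(k2,bay), open(d_hall_bay)}
  ∪ add   = {have(k2), key_at(k2,bay), open(d_dock_hall), open(d_hall_bay)}

== RESULT ==
["have(k2)", "key_at(k2,bay)", "open(d_dock_hall)", "open(d_hall_bay)"]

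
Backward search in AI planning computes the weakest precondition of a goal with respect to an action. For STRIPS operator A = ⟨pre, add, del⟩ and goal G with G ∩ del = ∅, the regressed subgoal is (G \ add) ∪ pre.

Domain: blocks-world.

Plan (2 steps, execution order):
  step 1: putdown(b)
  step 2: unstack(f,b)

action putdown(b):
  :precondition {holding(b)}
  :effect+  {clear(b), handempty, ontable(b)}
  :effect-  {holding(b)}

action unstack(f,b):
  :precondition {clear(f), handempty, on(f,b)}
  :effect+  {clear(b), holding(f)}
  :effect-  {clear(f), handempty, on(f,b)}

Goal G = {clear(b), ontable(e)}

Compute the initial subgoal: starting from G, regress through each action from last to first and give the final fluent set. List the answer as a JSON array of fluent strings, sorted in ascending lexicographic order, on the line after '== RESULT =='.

Regress step by step:
  through step 2 (unstack(f,b)): drop {clear(b)}, keep {ontable(e)}, require {clear(f), handempty, on(f,b)}
    → {clear(f), handempty, on(f,b), ontable(e)}
  through step 1 (putdown(b)): drop {handempty}, keep {clear(f), on(f,b), ontable(e)}, require {holding(b)}
    → {clear(f), holding(b), on(f,b), ontable(e)}

== RESULT ==
["clear(f)", "holding(b)", "on(f,b)", "ontable(e)"]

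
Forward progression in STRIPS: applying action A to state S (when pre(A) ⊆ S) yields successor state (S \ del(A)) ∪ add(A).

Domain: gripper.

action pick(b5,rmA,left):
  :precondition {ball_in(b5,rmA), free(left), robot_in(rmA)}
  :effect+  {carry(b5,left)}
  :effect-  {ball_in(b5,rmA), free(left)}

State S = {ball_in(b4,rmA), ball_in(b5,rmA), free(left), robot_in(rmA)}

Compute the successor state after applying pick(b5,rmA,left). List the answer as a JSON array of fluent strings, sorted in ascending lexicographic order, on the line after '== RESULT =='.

Compute (S \ del) ∪ add:
  pre ⊆ S: {ball_in(b5,rmA), free(left), robot_in(rmA)} ⊆ S  — applicable
  S \ del = {ball_in(b4,rmA), robot_in(rmA)}
  ∪ add   = {ball_in(b4,rmA), carry(b5,left), robot_in(rmA)}

== RESULT ==
["ball_in(b4,rmA)", "carry(b5,left)", "robot_in(rmA)"]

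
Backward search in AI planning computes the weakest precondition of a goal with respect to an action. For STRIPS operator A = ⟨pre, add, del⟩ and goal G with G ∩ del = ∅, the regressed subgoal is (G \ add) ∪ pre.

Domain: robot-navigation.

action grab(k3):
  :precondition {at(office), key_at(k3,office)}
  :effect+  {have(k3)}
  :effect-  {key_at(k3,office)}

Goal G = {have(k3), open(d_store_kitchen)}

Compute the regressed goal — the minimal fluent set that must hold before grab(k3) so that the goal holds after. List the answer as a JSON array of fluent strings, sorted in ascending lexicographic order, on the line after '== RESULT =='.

Regress:
  G ∩ del = {}  (empty — regression defined)
  G \ add = {have(k3), open(d_store_kitchen)} \ {have(k3)} = {open(d_store_kitchen)}
  ∪ pre   = {open(d_store_kitchen)} ∪ {at(office), key_at(k3,office)}
          = {at(office), key_at(k3,office), open(d_store_kitchen)}

== RESULT ==
["at(office)", "key_at(k3,office)", "open(d_store_kitchen)"]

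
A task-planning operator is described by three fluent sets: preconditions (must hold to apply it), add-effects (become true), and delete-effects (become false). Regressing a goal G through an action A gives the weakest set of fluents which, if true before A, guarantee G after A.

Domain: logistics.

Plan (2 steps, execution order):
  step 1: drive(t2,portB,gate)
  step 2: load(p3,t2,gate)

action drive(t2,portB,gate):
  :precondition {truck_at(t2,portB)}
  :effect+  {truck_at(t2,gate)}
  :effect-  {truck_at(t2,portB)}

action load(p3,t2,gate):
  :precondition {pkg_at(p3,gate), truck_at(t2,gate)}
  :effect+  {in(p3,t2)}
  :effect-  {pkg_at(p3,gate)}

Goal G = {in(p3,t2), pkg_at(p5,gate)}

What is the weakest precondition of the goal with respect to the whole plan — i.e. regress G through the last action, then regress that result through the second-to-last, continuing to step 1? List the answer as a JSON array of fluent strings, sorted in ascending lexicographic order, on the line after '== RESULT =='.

Regress step by step:
  through step 2 (load(p3,t2,gate)): drop {in(p3,t2)}, keep {pkg_at(p5,gate)}, require {pkg_at(p3,gate), truck_at(t2,gate)}
    → {pkg_at(p3,gate), pkg_at(p5,gate), truck_at(t2,gate)}
  through step 1 (drive(t2,portB,gate)): drop {truck_at(t2,gate)}, keep {pkg_at(p3,gate), pkg_at(p5,gate)}, require {truck_at(t2,portB)}
    → {pkg_at(p3,gate), pkg_at(p5,gate), truck_at(t2,portB)}

== RESULT ==
["pkg_at(p3,gate)", "pkg_at(p5,gate)", "truck_at(t2,portB)"]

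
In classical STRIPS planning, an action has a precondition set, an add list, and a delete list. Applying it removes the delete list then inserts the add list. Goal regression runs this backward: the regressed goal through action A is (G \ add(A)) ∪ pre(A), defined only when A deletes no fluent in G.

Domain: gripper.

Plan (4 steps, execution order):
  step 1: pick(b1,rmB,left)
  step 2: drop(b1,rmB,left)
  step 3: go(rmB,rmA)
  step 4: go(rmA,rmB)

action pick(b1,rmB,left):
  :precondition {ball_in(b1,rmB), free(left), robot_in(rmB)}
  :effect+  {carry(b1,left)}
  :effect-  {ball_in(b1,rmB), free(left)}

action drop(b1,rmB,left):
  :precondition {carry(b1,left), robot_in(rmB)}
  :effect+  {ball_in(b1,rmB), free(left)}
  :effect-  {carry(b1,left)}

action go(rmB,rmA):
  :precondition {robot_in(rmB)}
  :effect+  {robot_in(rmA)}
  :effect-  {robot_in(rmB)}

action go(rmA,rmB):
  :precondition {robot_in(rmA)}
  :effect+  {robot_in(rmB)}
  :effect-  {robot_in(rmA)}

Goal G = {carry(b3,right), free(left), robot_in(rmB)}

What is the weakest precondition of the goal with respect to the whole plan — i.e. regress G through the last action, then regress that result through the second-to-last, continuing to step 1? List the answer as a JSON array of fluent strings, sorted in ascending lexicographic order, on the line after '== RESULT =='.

Regress step by step:
  through step 4 (go(rmA,rmB)): drop {robot_in(rmB)}, keep {carry(b3,right), free(left)}, require {robot_in(rmA)}
    → {carry(b3,right), free(left), robot_in(rmA)}
  through step 3 (go(rmB,rmA)): drop {robot_in(rmA)}, keep {carry(b3,right), free(left)}, require {robot_in(rmB)}
    → {carry(b3,right), free(left), robot_in(rmB)}
  through step 2 (drop(b1,rmB,left)): drop {free(left)}, keep {carry(b3,right), robot_in(rmB)}, require {carry(b1,left), robot_in(rmB)}
    → {carry(b1,left), carry(b3,right), robot_in(rmB)}
  through step 1 (pick(b1,rmB,left)): drop {carry(b1,left)}, keep {carry(b3,right), robot_in(rmB)}, require {ball_in(b1,rmB), free(left), robot_in(rmB)}
    → {ball_in(b1,rmB), carry(b3,right), free(left), robot_in(rmB)}

== RESULT ==
["ball_in(b1,rmB)", "carry(b3,right)", "free(left)", "robot_in(rmB)"]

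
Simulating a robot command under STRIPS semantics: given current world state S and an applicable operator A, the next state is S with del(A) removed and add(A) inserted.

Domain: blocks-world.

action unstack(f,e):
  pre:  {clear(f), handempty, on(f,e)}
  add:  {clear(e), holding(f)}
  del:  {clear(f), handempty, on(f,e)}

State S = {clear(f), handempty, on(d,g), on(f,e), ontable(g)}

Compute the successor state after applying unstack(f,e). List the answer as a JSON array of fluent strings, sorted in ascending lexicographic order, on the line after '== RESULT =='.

Compute (S \ del) ∪ add:
  pre ⊆ S: {clear(f), handempty, on(f,e)} ⊆ S  — applicable
  S \ del = {on(d,g), ontable(g)}
  ∪ add   = {clear(e), holding(f), on(d,g), ontable(g)}

== RESULT ==
["clear(e)", "holding(f)", "on(d,g)", "ontable(g)"]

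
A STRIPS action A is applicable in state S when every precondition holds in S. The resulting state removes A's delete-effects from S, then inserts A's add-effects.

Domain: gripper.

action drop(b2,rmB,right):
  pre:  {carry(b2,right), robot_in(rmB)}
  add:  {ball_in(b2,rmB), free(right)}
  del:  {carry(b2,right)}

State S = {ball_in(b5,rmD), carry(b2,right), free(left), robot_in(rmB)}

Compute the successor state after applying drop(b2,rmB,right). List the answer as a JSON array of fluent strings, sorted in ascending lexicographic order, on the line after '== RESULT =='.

Progress:
  pre ⊆ S: {carry(b2,right), robot_in(rmB)} ⊆ S  — applicable
  S \ del = {ball_in(b5,rmD), free(left), robot_in(rmB)}
  ∪ add   = {ball_in(b2,rmB), ball_in(b5,rmD), free(left), free(right), robot_in(rmB)}

== RESULT ==
["ball_in(b2,rmB)", "ball_in(b5,rmD)", "free(left)", "free(right)", "robot_in(rmB)"]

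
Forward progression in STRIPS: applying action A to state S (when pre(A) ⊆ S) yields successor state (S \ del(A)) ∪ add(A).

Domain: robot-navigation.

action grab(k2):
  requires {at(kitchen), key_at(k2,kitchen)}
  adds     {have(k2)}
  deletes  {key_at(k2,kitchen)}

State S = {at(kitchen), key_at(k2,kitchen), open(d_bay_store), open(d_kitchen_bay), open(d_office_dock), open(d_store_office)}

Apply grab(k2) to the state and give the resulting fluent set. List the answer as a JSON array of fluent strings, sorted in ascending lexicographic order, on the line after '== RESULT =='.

Progress:
  pre ⊆ S: {at(kitchen), key_at(k2,kitchen)} ⊆ S  — applicable
  S \ del = {at(kitchen), open(d_bay_store), open(d_kitchen_bay), open(d_office_dock), open(d_store_office)}
  ∪ add   = {at(kitchen), have(k2), open(d_bay_store), open(d_kitchen_bay), open(d_office_dock), open(d_store_office)}

== RESULT ==
["at(kitchen)", "have(k2)", "open(d_bay_store)", "open(d_kitchen_bay)", "open(d_office_dock)", "open(d_store_office)"]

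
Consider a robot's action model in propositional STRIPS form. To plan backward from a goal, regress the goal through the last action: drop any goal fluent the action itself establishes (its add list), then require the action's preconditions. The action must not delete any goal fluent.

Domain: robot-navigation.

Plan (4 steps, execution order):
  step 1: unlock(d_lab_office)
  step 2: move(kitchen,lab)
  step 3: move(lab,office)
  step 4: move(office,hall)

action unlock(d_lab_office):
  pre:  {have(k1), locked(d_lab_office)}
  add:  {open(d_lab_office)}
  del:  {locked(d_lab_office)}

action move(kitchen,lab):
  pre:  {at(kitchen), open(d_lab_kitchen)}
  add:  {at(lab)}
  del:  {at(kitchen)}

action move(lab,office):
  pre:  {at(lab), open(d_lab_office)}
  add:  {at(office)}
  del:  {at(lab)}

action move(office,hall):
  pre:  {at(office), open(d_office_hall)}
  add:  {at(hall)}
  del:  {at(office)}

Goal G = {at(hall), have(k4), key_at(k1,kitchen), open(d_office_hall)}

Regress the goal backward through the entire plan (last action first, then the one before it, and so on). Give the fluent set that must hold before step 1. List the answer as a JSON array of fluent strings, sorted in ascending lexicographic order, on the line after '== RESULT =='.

Regress step by step:
  through step 4 (move(office,hall)): drop {at(hall)}, keep {have(k4), key_at(k1,kitchen), open(d_office_hall)}, require {at(office), open(d_office_hall)}
    → {at(office), have(k4), key_at(k1,kitchen), open(d_office_hall)}
  through step 3 (move(lab,office)): drop {at(office)}, keep {have(k4), key_at(k1,kitchen), open(d_office_hall)}, require {at(lab), open(d_lab_office)}
    → {at(lab), have(k4), key_at(k1,kitchen), open(d_lab_office), open(d_office_hall)}
  through step 2 (move(kitchen,lab)): drop {at(lab)}, keep {have(k4), key_at(k1,kitchen), open(d_lab_office), open(d_office_hall)}, require {at(kitchen), open(d_lab_kitchen)}
    → {at(kitchen), have(k4), key_at(k1,kitchen), open(d_lab_kitchen), open(d_lab_office), open(d_office_hall)}
  through step 1 (unlock(d_lab_office)): drop {open(d_lab_office)}, keep {at(kitchen), have(k4), key_at(k1,kitchen), open(d_lab_kitchen), open(d_office_hall)}, require {have(k1), locked(d_lab_office)}
    → {at(kitchen), have(k1), have(k4), key_at(k1,kitchen), locked(d_lab_office), open(d_lab_kitchen), open(d_office_hall)}

== RESULT ==
["at(kitchen)", "have(k1)", "have(k4)", "key_at(k1,kitchen)", "locked(d_lab_office)", "open(d_lab_kitchen)", "open(d_office_hall)"]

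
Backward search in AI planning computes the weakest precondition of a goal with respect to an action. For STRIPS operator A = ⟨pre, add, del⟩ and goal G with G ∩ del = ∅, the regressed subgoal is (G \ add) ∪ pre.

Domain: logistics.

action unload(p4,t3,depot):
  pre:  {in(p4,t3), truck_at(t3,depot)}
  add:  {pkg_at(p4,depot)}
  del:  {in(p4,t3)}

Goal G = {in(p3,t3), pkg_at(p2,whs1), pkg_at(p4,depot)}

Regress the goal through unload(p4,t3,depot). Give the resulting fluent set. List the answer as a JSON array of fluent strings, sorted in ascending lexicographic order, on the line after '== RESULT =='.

Regress:
  G ∩ del = {}  (empty — regression defined)
  G \ add = {in(p3,t3), pkg_at(p2,whs1), pkg_at(p4,depot)} \ {pkg_at(p4,depot)} = {in(p3,t3), pkg_at(p2,whs1)}
  ∪ pre   = {in(p3,t3), pkg_at(p2,whs1)} ∪ {in(p4,t3), truck_at(t3,depot)}
          = {in(p3,t3), in(p4,t3), pkg_at(p2,whs1), truck_at(t3,depot)}

== RESULT ==
["in(p3,t3)", "in(p4,t3)", "pkg_at(p2,whs1)", "truck_at(t3,depot)"]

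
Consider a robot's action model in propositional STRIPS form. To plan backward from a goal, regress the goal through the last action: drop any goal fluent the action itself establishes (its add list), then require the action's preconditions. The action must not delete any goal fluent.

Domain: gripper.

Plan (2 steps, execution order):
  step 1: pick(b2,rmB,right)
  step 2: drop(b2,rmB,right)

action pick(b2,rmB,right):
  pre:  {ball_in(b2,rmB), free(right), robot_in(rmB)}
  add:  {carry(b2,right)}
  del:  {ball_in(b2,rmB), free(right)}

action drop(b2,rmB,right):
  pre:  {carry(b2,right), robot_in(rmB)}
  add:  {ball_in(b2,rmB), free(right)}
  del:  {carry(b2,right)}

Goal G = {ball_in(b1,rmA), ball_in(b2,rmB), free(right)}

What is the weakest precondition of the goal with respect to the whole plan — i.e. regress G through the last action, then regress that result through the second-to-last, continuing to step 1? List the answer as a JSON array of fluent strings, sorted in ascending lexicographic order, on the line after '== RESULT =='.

Regress step by step:
  through step 2 (drop(b2,rmB,right)): drop {ball_in(b2,rmB), free(right)}, keep {ball_in(b1,rmA)}, require {carry(b2,right), robot_in(rmB)}
    → {ball_in(b1,rmA), carry(b2,right), robot_in(rmB)}
  through step 1 (pick(b2,rmB,right)): drop {carry(b2,right)}, keep {ball_in(b1,rmA), robot_in(rmB)}, require {ball_in(b2,rmB), free(right), robot_in(rmB)}
    → {ball_in(b1,rmA), ball_in(b2,rmB), free(right), robot_in(rmB)}

== RESULT ==
["ball_in(b1,rmA)", "ball_in(b2,rmB)", "free(right)", "robot_in(rmB)"]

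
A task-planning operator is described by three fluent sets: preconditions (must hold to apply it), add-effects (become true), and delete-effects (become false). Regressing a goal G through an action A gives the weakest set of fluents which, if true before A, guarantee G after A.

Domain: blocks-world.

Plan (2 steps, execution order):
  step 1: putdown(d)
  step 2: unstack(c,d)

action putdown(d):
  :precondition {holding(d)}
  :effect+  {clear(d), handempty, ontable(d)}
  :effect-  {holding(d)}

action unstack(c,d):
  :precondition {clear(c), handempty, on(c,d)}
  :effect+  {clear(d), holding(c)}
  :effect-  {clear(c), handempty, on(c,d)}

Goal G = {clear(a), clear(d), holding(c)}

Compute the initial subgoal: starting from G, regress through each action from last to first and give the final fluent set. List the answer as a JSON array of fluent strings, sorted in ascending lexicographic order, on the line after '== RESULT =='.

Regress step by step:
  through step 2 (unstack(c,d)): drop {clear(d), holding(c)}, keep {clear(a)}, require {clear(c), handempty, on(c,d)}
    → {clear(a), clear(c), handempty, on(c,d)}
  through step 1 (putdown(d)): drop {handempty}, keep {clear(a), clear(c), on(c,d)}, require {holding(d)}
    → {clear(a), clear(c), holding(d), on(c,d)}

== RESULT ==
["clear(a)", "clear(c)", "holding(d)", "on(c,d)"]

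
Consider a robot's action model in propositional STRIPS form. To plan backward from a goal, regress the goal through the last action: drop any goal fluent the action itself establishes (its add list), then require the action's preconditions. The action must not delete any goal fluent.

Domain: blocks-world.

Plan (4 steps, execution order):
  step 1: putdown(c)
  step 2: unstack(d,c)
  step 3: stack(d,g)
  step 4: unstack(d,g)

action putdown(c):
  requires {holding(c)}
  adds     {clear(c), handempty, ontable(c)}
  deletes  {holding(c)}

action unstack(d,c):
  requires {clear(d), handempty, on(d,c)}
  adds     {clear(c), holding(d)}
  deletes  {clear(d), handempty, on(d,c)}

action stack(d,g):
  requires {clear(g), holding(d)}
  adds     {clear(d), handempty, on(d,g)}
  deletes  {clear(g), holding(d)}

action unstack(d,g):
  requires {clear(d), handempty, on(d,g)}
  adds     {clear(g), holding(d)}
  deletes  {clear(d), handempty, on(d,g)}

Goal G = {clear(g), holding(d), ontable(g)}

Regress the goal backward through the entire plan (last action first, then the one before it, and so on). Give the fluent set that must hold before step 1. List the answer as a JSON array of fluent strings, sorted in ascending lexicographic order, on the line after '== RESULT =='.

Regress step by step:
  through step 4 (unstack(d,g)): drop {clear(g), holding(d)}, keep {ontable(g)}, require {clear(d), handempty, on(d,g)}
    → {clear(d), handempty, on(d,g), ontable(g)}
  through step 3 (stack(d,g)): drop {clear(d), handempty, on(d,g)}, keep {ontable(g)}, require {clear(g), holding(d)}
    → {clear(g), holding(d), ontable(g)}
  through step 2 (unstack(d,c)): drop {holding(d)}, keep {clear(g), ontable(g)}, require {clear(d), handempty, on(d,c)}
    → {clear(d), clear(g), handempty, on(d,c), ontable(g)}
  through step 1 (putdown(c)): drop {handempty}, keep {clear(d), clear(g), on(d,c), ontable(g)}, require {holding(c)}
    → {clear(d), clear(g), holding(c), on(d,c), ontable(g)}

== RESULT ==
["clear(d)", "clear(g)", "holding(c)", "on(d,c)", "ontable(g)"]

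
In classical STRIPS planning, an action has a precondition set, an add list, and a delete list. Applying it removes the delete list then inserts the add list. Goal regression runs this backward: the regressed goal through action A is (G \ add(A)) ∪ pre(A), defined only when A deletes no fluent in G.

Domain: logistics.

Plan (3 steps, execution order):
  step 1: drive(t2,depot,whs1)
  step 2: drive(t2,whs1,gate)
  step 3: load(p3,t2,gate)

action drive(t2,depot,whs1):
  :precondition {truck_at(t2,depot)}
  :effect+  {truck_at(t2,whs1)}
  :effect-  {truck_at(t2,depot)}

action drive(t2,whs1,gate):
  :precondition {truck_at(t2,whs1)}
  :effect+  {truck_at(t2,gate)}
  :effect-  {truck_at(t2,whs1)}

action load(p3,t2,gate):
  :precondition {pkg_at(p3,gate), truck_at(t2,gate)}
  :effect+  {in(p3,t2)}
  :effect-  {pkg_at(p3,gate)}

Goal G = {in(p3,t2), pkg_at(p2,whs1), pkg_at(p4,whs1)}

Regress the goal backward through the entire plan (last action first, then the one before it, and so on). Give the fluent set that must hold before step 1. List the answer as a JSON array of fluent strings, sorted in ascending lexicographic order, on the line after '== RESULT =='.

Work backward from the goal:
  through step 3 (load(p3,t2,gate)): drop {in(p3,t2)}, keep {pkg_at(p2,whs1), pkg_at(p4,whs1)}, require {pkg_at(p3,gate), truck_at(t2,gate)}
    → {pkg_at(p2,whs1), pkg_at(p3,gate), pkg_at(p4,whs1), truck_at(t2,gate)}
  through step 2 (drive(t2,whs1,gate)): drop {truck_at(t2,gate)}, keep {pkg_at(p2,whs1), pkg_at(p3,gate), pkg_at(p4,whs1)}, require {truck_at(t2,whs1)}
    → {pkg_at(p2,whs1), pkg_at(p3,gate), pkg_at(p4,whs1), truck_at(t2,whs1)}
  through step 1 (drive(t2,depot,whs1)): drop {truck_at(t2,whs1)}, keep {pkg_at(p2,whs1), pkg_at(p3,gate), pkg_at(p4,whs1)}, require {truck_at(t2,depot)}
    → {pkg_at(p2,whs1), pkg_at(p3,gate), pkg_at(p4,whs1), truck_at(t2,depot)}

== RESULT ==
["pkg_at(p2,whs1)", "pkg_at(p3,gate)", "pkg_at(p4,whs1)", "truck_at(t2,depot)"]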